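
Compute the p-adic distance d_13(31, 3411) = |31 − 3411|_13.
d_13(31, 3411) = 1/169

Step 1 — x − y = 31 − 3411 = -3380. Step 2 — v_13(-3380) = 2 (factor: -3380 = −(13^2 · 20); the sign does not affect v_p). Step 3 — |x − y|_13 = 13^{-2} = 1/169.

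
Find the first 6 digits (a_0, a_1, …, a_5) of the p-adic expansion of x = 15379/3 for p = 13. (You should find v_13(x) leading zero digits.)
(a_0, …, a_5) = (0, 0, 0, 11, 8, 8)

v_13(15379/3) = 3, so a_0 = ... = a_2 = 0. Factor out: x = 13^3 · u with u = 7/3 a unit in ℤ_13. Expand u iteratively via a_{v+i} = u_i mod 13, u_{i+1} = (u_i − a_{v+i})/13:
  u_0 = 7/3;  a_3 = 11;  u_1 = (u_0 − 11)/13 = -2/3
  u_1 = -2/3;  a_4 = 8;  u_2 = (u_1 − 8)/13 = -2/3
  u_2 = -2/3;  a_5 = 8;  u_3 = (u_2 − 8)/13 = -2/3
Digits: (0, 0, 0, 11, 8, 8).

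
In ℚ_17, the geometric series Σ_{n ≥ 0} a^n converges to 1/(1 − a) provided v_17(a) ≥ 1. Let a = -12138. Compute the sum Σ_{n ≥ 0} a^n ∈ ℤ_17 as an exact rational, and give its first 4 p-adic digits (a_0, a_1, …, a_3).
Σ a^n = 1/(1 − a) = 1/12139;  first 4 digits = (1, 0, 9, 14)

v_17(a) = 2 ≥ 1, so the series converges in ℤ_17 to 1/(1 − a) = 1/(1 − (-12138)) = 1/12139. Expand this rational in ℤ_17: compute digits iteratively via d_i = x_i mod 17, x_{i+1} = (x_i − d_i)/17. The first 4 digits are (1, 0, 9, 14).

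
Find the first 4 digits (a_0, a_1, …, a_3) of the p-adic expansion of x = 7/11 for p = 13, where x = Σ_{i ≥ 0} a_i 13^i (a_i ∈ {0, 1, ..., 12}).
(a_0, …, a_3) = (3, 1, 7, 3)

v_13(7/11) = 0 (numerator and denominator both coprime to 13), so x ∈ ℤ_13^×. Compute digits iteratively via a_i = x_i mod 13, x_{i+1} = (x_i − a_i)/13, with x_0 = x:
  x_0 = 7/11;  a_0 = 3;  x_1 = (x_0 − 3)/13 = -2/11
  x_1 = -2/11;  a_1 = 1;  x_2 = (x_1 − 1)/13 = -1/11
  x_2 = -1/11;  a_2 = 7;  x_3 = (x_2 − 7)/13 = -6/11
  x_3 = -6/11;  a_3 = 3;  x_4 = (x_3 − 3)/13 = -3/11
Digits: (3, 1, 7, 3).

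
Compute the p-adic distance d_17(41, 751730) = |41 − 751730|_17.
d_17(41, 751730) = 1/83521

Step 1 — x − y = 41 − 751730 = -751689. Step 2 — v_17(-751689) = 4 (factor: -751689 = −(17^4 · 9); the sign does not affect v_p). Step 3 — |x − y|_17 = 17^{-4} = 1/83521.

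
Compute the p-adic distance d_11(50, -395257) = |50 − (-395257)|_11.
d_11(50, -395257) = 1/14641

Step 1 — x − y = 50 − (-395257) = 395307. Step 2 — v_11(395307) = 4 (factor: 395307 = (11^4 · 27); the sign does not affect v_p). Step 3 — |x − y|_11 = 11^{-4} = 1/14641.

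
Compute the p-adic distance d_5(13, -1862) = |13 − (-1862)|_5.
d_5(13, -1862) = 1/625

Step 1 — x − y = 13 − (-1862) = 1875. Step 2 — v_5(1875) = 4 (factor: 1875 = (5^4 · 3); the sign does not affect v_p). Step 3 — |x − y|_5 = 5^{-4} = 1/625.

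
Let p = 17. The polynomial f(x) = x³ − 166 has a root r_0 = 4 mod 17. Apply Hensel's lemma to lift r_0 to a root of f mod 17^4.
r_3 = 72798 (mod 83521)

Hensel: r_{i+1} = r_i − f(r_i)/f′(r_i) mod 17^{i+2}, where f′(x) = 3x². Iterate:
  r_0 = 4 (mod 17)
  r_1 = 259 (mod 289)
  r_2 = 4016 (mod 4913)
  r_3 = 72798 (mod 83521)
Final: r = 72798 with f(r) ≡ 0 mod 17^4.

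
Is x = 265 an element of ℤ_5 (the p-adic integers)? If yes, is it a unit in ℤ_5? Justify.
x ∈ ℤ_5 but not a unit; v_5(x) = 1 > 0

ℤ_5 = {x ∈ ℚ_5 : v_5(x) ≥ 0} and ℤ_5^× = {x ∈ ℤ_5 : v_5(x) = 0}. Here v_5(265) = v_5(num) − v_5(den) = 1; compare against these criteria.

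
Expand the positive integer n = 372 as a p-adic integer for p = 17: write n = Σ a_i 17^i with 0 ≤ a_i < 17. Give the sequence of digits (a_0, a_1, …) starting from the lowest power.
(a_0, a_1, …) = (15, 4, 1)

Repeated division by 17 gives the digits low-to-high: 372 = 15 + 4·17^1 + 1·17^2. Digit sequence: (15, 4, 1).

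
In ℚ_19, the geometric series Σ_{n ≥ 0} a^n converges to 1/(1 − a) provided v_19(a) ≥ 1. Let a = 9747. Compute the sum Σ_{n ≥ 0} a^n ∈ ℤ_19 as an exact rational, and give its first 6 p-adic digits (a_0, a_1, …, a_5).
Σ a^n = 1/(1 − a) = -1/9746;  first 6 digits = (1, 0, 8, 1, 7, 0)

v_19(a) = 2 ≥ 1, so the series converges in ℤ_19 to 1/(1 − a) = 1/(1 − 9747) = -1/9746. Expand this rational in ℤ_19: compute digits iteratively via d_i = x_i mod 19, x_{i+1} = (x_i − d_i)/19. The first 6 digits are (1, 0, 8, 1, 7, 0).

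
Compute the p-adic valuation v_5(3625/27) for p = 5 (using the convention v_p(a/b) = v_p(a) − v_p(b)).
v_5(3625/27) = 3

Factor powers of 5 from the numerator and denominator of the reduced fraction: 3625 = 5^3 · 29 and 27 = 5^0 · 27. Apply v_p(a/b) = v_p(a) − v_p(b): v_5(3625/27) = 3 − 0 = 3.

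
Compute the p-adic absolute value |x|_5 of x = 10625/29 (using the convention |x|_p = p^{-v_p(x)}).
|10625/29|_5 = 1/625

Step 1 — compute v_5(x) by factoring powers of 5 out of the numerator and denominator: v_5(10625/29) = 4. Step 2 — apply |x|_p = p^{-v_p(x)} = 5^{-4} = 1/625.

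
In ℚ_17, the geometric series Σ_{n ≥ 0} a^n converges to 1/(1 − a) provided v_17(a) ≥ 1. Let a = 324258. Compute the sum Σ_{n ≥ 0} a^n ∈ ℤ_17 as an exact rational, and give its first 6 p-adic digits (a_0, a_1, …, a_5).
Σ a^n = 1/(1 − a) = -1/324257;  first 6 digits = (1, 0, 0, 15, 3, 0)

v_17(a) = 3 ≥ 1, so the series converges in ℤ_17 to 1/(1 − a) = 1/(1 − 324258) = -1/324257. Expand this rational in ℤ_17: compute digits iteratively via d_i = x_i mod 17, x_{i+1} = (x_i − d_i)/17. The first 6 digits are (1, 0, 0, 15, 3, 0).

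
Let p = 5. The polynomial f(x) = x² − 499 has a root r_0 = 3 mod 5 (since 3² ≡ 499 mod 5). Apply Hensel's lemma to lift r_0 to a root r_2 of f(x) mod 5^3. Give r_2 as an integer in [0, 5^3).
r_2 = 68 (mod 125)

Hensel's recurrence: r_{i+1} = r_i − f(r_i)·(f′(r_i))^{-1} mod 5^{i+2}, with f′(x) = 2x. Iterate:
  r_0 = 3 (mod 5)
  r_1 = 18 (mod 25)
  r_2 = 68 (mod 125)
Final: r_2 = 68, and one checks f(r_2) ≡ 0 mod 5^3.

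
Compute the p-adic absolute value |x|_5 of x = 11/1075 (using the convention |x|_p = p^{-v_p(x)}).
|11/1075|_5 = 25

Step 1 — compute v_5(x) by factoring powers of 5 out of the numerator and denominator: v_5(11/1075) = -2. Step 2 — apply |x|_p = p^{-v_p(x)} = 5^{2} = 25.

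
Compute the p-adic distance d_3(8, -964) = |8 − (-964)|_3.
d_3(8, -964) = 1/243

Step 1 — x − y = 8 − (-964) = 972. Step 2 — v_3(972) = 5 (factor: 972 = (3^5 · 4); the sign does not affect v_p). Step 3 — |x − y|_3 = 3^{-5} = 1/243.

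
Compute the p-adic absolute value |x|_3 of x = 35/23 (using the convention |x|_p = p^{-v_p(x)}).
|35/23|_3 = 1

Step 1 — compute v_3(x) by factoring powers of 3 out of the numerator and denominator: v_3(35/23) = 0. Step 2 — apply |x|_p = p^{-v_p(x)} = 3^{0} = 1.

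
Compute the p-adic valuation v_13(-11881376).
v_13(-11881376) = 5

v_13(n) is the largest exponent k such that 13^k divides n. Factor out: -11881376 = -13^5 · 32. (Sign doesn't affect v_p.) So v_13(-11881376) = 5.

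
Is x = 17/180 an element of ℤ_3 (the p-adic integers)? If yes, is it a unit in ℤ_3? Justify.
x ∉ ℤ_3 (v_3(x) = -2 < 0)

ℤ_3 = {x ∈ ℚ_3 : v_3(x) ≥ 0} and ℤ_3^× = {x ∈ ℤ_3 : v_3(x) = 0}. Here v_3(17/180) = v_3(num) − v_3(den) = -2; compare against these criteria.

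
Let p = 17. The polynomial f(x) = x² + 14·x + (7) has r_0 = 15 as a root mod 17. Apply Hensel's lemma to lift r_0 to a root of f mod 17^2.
r_1 = 202 (mod 289)

Hensel: r_{i+1} = r_i − f(r_i)·(f′(r_i))^{-1} mod 17^{i+2}, f′(x) = 2x + 14. Iterate:
  r_0 = 15 (mod 17)
  r_1 = 202 (mod 289)
Final: r = 202 satisfies f(r) ≡ 0 mod 17^2.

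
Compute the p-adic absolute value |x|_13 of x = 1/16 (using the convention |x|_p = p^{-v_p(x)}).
|1/16|_13 = 1

Step 1 — compute v_13(x) by factoring powers of 13 out of the numerator and denominator: v_13(1/16) = 0. Step 2 — apply |x|_p = p^{-v_p(x)} = 13^{0} = 1.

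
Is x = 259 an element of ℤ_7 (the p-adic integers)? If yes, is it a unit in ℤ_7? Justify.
x ∈ ℤ_7 but not a unit; v_7(x) = 1 > 0

ℤ_7 = {x ∈ ℚ_7 : v_7(x) ≥ 0} and ℤ_7^× = {x ∈ ℤ_7 : v_7(x) = 0}. Here v_7(259) = v_7(num) − v_7(den) = 1; compare against these criteria.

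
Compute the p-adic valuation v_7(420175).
v_7(420175) = 5

v_7(n) is the largest exponent k such that 7^k divides n. Factor out: 420175 = 7^5 · 25. (Sign doesn't affect v_p.) So v_7(420175) = 5.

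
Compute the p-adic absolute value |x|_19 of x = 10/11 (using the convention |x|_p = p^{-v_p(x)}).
|10/11|_19 = 1

Step 1 — compute v_19(x) by factoring powers of 19 out of the numerator and denominator: v_19(10/11) = 0. Step 2 — apply |x|_p = p^{-v_p(x)} = 19^{0} = 1.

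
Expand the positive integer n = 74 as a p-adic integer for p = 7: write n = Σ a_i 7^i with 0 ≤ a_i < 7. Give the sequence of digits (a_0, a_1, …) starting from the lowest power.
(a_0, a_1, …) = (4, 3, 1)

Repeated division by 7 gives the digits low-to-high: 74 = 4 + 3·7^1 + 1·7^2. Digit sequence: (4, 3, 1).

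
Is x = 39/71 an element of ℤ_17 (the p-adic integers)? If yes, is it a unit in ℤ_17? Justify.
x ∈ ℤ_17^× (unit); v_17(x) = 0

ℤ_17 = {x ∈ ℚ_17 : v_17(x) ≥ 0} and ℤ_17^× = {x ∈ ℤ_17 : v_17(x) = 0}. Here v_17(39/71) = v_17(num) − v_17(den) = 0; compare against these criteria.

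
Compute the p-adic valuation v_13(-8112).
v_13(-8112) = 2

v_13(n) is the largest exponent k such that 13^k divides n. Factor out: -8112 = -13^2 · 48. (Sign doesn't affect v_p.) So v_13(-8112) = 2.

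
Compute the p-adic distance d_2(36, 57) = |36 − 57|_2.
d_2(36, 57) = 1

Step 1 — x − y = 36 − 57 = -21. Step 2 — v_2(-21) = 0 (factor: -21 = −(2^0 · 21); the sign does not affect v_p). Step 3 — |x − y|_2 = 2^{0} = 1.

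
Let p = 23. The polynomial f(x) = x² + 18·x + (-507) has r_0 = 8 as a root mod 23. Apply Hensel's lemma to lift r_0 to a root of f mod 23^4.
r_3 = 247511 (mod 279841)

Hensel: r_{i+1} = r_i − f(r_i)·(f′(r_i))^{-1} mod 23^{i+2}, f′(x) = 2x + 18. Iterate:
  r_0 = 8 (mod 23)
  r_1 = 468 (mod 529)
  r_2 = 4171 (mod 12167)
  r_3 = 247511 (mod 279841)
Final: r = 247511 satisfies f(r) ≡ 0 mod 23^4.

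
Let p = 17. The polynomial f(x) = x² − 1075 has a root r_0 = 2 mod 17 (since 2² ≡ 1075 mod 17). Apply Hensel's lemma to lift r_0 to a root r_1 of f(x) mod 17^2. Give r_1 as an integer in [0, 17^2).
r_1 = 53 (mod 289)

Hensel's recurrence: r_{i+1} = r_i − f(r_i)·(f′(r_i))^{-1} mod 17^{i+2}, with f′(x) = 2x. Iterate:
  r_0 = 2 (mod 17)
  r_1 = 53 (mod 289)
Final: r_1 = 53, and one checks f(r_1) ≡ 0 mod 17^2.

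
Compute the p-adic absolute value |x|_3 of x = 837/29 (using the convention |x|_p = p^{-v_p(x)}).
|837/29|_3 = 1/27

Step 1 — compute v_3(x) by factoring powers of 3 out of the numerator and denominator: v_3(837/29) = 3. Step 2 — apply |x|_p = p^{-v_p(x)} = 3^{-3} = 1/27.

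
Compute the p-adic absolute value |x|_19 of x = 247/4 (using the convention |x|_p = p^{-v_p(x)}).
|247/4|_19 = 1/19

Step 1 — compute v_19(x) by factoring powers of 19 out of the numerator and denominator: v_19(247/4) = 1. Step 2 — apply |x|_p = p^{-v_p(x)} = 19^{-1} = 1/19.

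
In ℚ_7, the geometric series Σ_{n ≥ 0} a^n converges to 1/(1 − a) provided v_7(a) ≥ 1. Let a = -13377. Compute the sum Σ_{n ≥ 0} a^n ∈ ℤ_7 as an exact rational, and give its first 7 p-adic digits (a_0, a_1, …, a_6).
Σ a^n = 1/(1 − a) = 1/13378;  first 7 digits = (1, 0, 0, 3, 1, 6, 1)

v_7(a) = 3 ≥ 1, so the series converges in ℤ_7 to 1/(1 − a) = 1/(1 − (-13377)) = 1/13378. Expand this rational in ℤ_7: compute digits iteratively via d_i = x_i mod 7, x_{i+1} = (x_i − d_i)/7. The first 7 digits are (1, 0, 0, 3, 1, 6, 1).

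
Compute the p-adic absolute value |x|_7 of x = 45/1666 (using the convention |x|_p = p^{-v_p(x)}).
|45/1666|_7 = 49

Step 1 — compute v_7(x) by factoring powers of 7 out of the numerator and denominator: v_7(45/1666) = -2. Step 2 — apply |x|_p = p^{-v_p(x)} = 7^{2} = 49.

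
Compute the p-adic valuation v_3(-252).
v_3(-252) = 2

v_3(n) is the largest exponent k such that 3^k divides n. Factor out: -252 = -3^2 · 28. (Sign doesn't affect v_p.) So v_3(-252) = 2.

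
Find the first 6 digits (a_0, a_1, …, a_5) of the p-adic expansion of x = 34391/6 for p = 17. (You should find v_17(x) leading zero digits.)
(a_0, …, a_5) = (0, 0, 0, 4, 14, 2)

v_17(34391/6) = 3, so a_0 = ... = a_2 = 0. Factor out: x = 17^3 · u with u = 7/6 a unit in ℤ_17. Expand u iteratively via a_{v+i} = u_i mod 17, u_{i+1} = (u_i − a_{v+i})/17:
  u_0 = 7/6;  a_3 = 4;  u_1 = (u_0 − 4)/17 = -1/6
  u_1 = -1/6;  a_4 = 14;  u_2 = (u_1 − 14)/17 = -5/6
  u_2 = -5/6;  a_5 = 2;  u_3 = (u_2 − 2)/17 = -1/6
Digits: (0, 0, 0, 4, 14, 2).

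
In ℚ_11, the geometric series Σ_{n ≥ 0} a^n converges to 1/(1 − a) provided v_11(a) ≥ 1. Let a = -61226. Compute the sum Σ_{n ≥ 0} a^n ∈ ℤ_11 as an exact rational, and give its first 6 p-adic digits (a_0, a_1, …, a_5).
Σ a^n = 1/(1 − a) = 1/61227;  first 6 digits = (1, 0, 0, 9, 6, 10)

v_11(a) = 3 ≥ 1, so the series converges in ℤ_11 to 1/(1 − a) = 1/(1 − (-61226)) = 1/61227. Expand this rational in ℤ_11: compute digits iteratively via d_i = x_i mod 11, x_{i+1} = (x_i − d_i)/11. The first 6 digits are (1, 0, 0, 9, 6, 10).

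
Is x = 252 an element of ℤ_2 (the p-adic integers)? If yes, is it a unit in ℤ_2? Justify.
x ∈ ℤ_2 but not a unit; v_2(x) = 2 > 0

ℤ_2 = {x ∈ ℚ_2 : v_2(x) ≥ 0} and ℤ_2^× = {x ∈ ℤ_2 : v_2(x) = 0}. Here v_2(252) = v_2(num) − v_2(den) = 2; compare against these criteria.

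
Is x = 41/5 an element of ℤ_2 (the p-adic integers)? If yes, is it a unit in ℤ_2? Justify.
x ∈ ℤ_2^× (unit); v_2(x) = 0

ℤ_2 = {x ∈ ℚ_2 : v_2(x) ≥ 0} and ℤ_2^× = {x ∈ ℤ_2 : v_2(x) = 0}. Here v_2(41/5) = v_2(num) − v_2(den) = 0; compare against these criteria.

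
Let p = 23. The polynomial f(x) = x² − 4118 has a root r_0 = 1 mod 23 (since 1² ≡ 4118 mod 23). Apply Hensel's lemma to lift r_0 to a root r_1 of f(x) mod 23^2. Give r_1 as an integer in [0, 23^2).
r_1 = 208 (mod 529)

Hensel's recurrence: r_{i+1} = r_i − f(r_i)·(f′(r_i))^{-1} mod 23^{i+2}, with f′(x) = 2x. Iterate:
  r_0 = 1 (mod 23)
  r_1 = 208 (mod 529)
Final: r_1 = 208, and one checks f(r_1) ≡ 0 mod 23^2.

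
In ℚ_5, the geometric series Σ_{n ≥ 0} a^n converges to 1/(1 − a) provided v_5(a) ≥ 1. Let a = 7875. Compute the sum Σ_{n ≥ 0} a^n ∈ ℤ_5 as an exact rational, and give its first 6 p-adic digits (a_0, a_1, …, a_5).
Σ a^n = 1/(1 − a) = -1/7874;  first 6 digits = (1, 0, 0, 3, 2, 2)

v_5(a) = 3 ≥ 1, so the series converges in ℤ_5 to 1/(1 − a) = 1/(1 − 7875) = -1/7874. Expand this rational in ℤ_5: compute digits iteratively via d_i = x_i mod 5, x_{i+1} = (x_i − d_i)/5. The first 6 digits are (1, 0, 0, 3, 2, 2).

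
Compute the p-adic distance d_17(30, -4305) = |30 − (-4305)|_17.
d_17(30, -4305) = 1/289

Step 1 — x − y = 30 − (-4305) = 4335. Step 2 — v_17(4335) = 2 (factor: 4335 = (17^2 · 15); the sign does not affect v_p). Step 3 — |x − y|_17 = 17^{-2} = 1/289.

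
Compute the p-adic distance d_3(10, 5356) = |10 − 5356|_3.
d_3(10, 5356) = 1/243

Step 1 — x − y = 10 − 5356 = -5346. Step 2 — v_3(-5346) = 5 (factor: -5346 = −(3^5 · 22); the sign does not affect v_p). Step 3 — |x − y|_3 = 3^{-5} = 1/243.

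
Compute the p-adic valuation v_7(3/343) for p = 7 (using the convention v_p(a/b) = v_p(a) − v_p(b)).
v_7(3/343) = -3

Factor powers of 7 from the numerator and denominator of the reduced fraction: 3 = 7^0 · 3 and 343 = 7^3 · 1. Apply v_p(a/b) = v_p(a) − v_p(b): v_7(3/343) = 0 − 3 = -3.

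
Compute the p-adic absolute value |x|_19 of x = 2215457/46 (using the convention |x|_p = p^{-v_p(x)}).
|2215457/46|_19 = 1/130321

Step 1 — compute v_19(x) by factoring powers of 19 out of the numerator and denominator: v_19(2215457/46) = 4. Step 2 — apply |x|_p = p^{-v_p(x)} = 19^{-4} = 1/130321.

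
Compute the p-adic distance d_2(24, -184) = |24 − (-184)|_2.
d_2(24, -184) = 1/16

Step 1 — x − y = 24 − (-184) = 208. Step 2 — v_2(208) = 4 (factor: 208 = (2^4 · 13); the sign does not affect v_p). Step 3 — |x − y|_2 = 2^{-4} = 1/16.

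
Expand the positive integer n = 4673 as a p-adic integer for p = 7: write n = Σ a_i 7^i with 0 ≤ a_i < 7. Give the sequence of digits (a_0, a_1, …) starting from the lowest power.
(a_0, a_1, …) = (4, 2, 4, 6, 1)

Repeated division by 7 gives the digits low-to-high: 4673 = 4 + 2·7^1 + 4·7^2 + 6·7^3 + 1·7^4. Digit sequence: (4, 2, 4, 6, 1).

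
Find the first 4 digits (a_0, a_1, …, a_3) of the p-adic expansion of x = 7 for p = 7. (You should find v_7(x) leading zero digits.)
(a_0, …, a_3) = (0, 1, 0, 0)

v_7(7) = 1, so a_0 = ... = a_0 = 0. Factor out: x = 7^1 · u with u = 1 a unit in ℤ_7. Expand u iteratively via a_{v+i} = u_i mod 7, u_{i+1} = (u_i − a_{v+i})/7:
  u_0 = 1;  a_1 = 1;  u_1 = (u_0 − 1)/7 = 0
  u_1 = 0;  a_2 = 0;  u_2 = (u_1 − 0)/7 = 0
  u_2 = 0;  a_3 = 0;  u_3 = (u_2 − 0)/7 = 0
Digits: (0, 1, 0, 0).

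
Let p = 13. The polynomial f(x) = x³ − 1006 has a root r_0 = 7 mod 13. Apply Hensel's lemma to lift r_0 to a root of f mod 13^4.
r_3 = 27593 (mod 28561)

Hensel: r_{i+1} = r_i − f(r_i)/f′(r_i) mod 13^{i+2}, where f′(x) = 3x². Iterate:
  r_0 = 7 (mod 13)
  r_1 = 46 (mod 169)
  r_2 = 1229 (mod 2197)
  r_3 = 27593 (mod 28561)
Final: r = 27593 with f(r) ≡ 0 mod 13^4.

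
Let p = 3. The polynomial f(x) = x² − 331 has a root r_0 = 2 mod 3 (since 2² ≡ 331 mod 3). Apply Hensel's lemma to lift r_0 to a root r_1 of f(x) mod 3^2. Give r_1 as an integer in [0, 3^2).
r_1 = 5 (mod 9)

Hensel's recurrence: r_{i+1} = r_i − f(r_i)·(f′(r_i))^{-1} mod 3^{i+2}, with f′(x) = 2x. Iterate:
  r_0 = 2 (mod 3)
  r_1 = 5 (mod 9)
Final: r_1 = 5, and one checks f(r_1) ≡ 0 mod 3^2.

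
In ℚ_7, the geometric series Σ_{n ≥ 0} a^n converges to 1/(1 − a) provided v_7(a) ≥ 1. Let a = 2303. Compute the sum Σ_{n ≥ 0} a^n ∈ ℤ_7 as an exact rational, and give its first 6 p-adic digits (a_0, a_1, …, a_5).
Σ a^n = 1/(1 − a) = -1/2302;  first 6 digits = (1, 0, 5, 6, 4, 0)

v_7(a) = 2 ≥ 1, so the series converges in ℤ_7 to 1/(1 − a) = 1/(1 − 2303) = -1/2302. Expand this rational in ℤ_7: compute digits iteratively via d_i = x_i mod 7, x_{i+1} = (x_i − d_i)/7. The first 6 digits are (1, 0, 5, 6, 4, 0).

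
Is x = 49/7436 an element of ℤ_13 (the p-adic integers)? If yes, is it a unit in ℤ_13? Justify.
x ∉ ℤ_13 (v_13(x) = -2 < 0)

ℤ_13 = {x ∈ ℚ_13 : v_13(x) ≥ 0} and ℤ_13^× = {x ∈ ℤ_13 : v_13(x) = 0}. Here v_13(49/7436) = v_13(num) − v_13(den) = -2; compare against these criteria.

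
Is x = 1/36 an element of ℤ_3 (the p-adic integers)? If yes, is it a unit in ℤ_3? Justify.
x ∉ ℤ_3 (v_3(x) = -2 < 0)

ℤ_3 = {x ∈ ℚ_3 : v_3(x) ≥ 0} and ℤ_3^× = {x ∈ ℤ_3 : v_3(x) = 0}. Here v_3(1/36) = v_3(num) − v_3(den) = -2; compare against these criteria.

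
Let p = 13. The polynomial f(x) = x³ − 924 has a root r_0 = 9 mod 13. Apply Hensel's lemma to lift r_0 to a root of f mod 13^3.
r_2 = 256 (mod 2197)

Hensel: r_{i+1} = r_i − f(r_i)/f′(r_i) mod 13^{i+2}, where f′(x) = 3x². Iterate:
  r_0 = 9 (mod 13)
  r_1 = 87 (mod 169)
  r_2 = 256 (mod 2197)
Final: r = 256 with f(r) ≡ 0 mod 13^3.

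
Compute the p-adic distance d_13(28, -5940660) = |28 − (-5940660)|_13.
d_13(28, -5940660) = 1/371293

Step 1 — x − y = 28 − (-5940660) = 5940688. Step 2 — v_13(5940688) = 5 (factor: 5940688 = (13^5 · 16); the sign does not affect v_p). Step 3 — |x − y|_13 = 13^{-5} = 1/371293.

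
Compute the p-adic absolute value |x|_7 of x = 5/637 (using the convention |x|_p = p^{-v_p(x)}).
|5/637|_7 = 49

Step 1 — compute v_7(x) by factoring powers of 7 out of the numerator and denominator: v_7(5/637) = -2. Step 2 — apply |x|_p = p^{-v_p(x)} = 7^{2} = 49.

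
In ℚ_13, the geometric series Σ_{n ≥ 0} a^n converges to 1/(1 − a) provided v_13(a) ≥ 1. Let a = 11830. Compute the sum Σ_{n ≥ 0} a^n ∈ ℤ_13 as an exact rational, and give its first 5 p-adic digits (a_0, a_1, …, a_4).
Σ a^n = 1/(1 − a) = -1/11829;  first 5 digits = (1, 0, 5, 5, 12)

v_13(a) = 2 ≥ 1, so the series converges in ℤ_13 to 1/(1 − a) = 1/(1 − 11830) = -1/11829. Expand this rational in ℤ_13: compute digits iteratively via d_i = x_i mod 13, x_{i+1} = (x_i − d_i)/13. The first 5 digits are (1, 0, 5, 5, 12).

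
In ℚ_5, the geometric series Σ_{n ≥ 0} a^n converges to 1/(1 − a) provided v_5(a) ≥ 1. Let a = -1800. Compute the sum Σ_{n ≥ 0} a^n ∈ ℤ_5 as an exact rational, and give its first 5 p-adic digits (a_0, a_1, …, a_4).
Σ a^n = 1/(1 − a) = 1/1801;  first 5 digits = (1, 0, 3, 0, 1)

v_5(a) = 2 ≥ 1, so the series converges in ℤ_5 to 1/(1 − a) = 1/(1 − (-1800)) = 1/1801. Expand this rational in ℤ_5: compute digits iteratively via d_i = x_i mod 5, x_{i+1} = (x_i − d_i)/5. The first 5 digits are (1, 0, 3, 0, 1).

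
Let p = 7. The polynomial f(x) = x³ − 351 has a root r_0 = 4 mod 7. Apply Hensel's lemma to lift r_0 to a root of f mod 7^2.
r_1 = 11 (mod 49)

Hensel: r_{i+1} = r_i − f(r_i)/f′(r_i) mod 7^{i+2}, where f′(x) = 3x². Iterate:
  r_0 = 4 (mod 7)
  r_1 = 11 (mod 49)
Final: r = 11 with f(r) ≡ 0 mod 7^2.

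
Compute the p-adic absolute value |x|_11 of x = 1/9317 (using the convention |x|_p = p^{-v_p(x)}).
|1/9317|_11 = 1331

Step 1 — compute v_11(x) by factoring powers of 11 out of the numerator and denominator: v_11(1/9317) = -3. Step 2 — apply |x|_p = p^{-v_p(x)} = 11^{3} = 1331.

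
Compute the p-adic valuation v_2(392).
v_2(392) = 3

v_2(n) is the largest exponent k such that 2^k divides n. Factor out: 392 = 2^3 · 49. (Sign doesn't affect v_p.) So v_2(392) = 3.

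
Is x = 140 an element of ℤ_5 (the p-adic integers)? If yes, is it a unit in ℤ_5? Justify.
x ∈ ℤ_5 but not a unit; v_5(x) = 1 > 0

ℤ_5 = {x ∈ ℚ_5 : v_5(x) ≥ 0} and ℤ_5^× = {x ∈ ℤ_5 : v_5(x) = 0}. Here v_5(140) = v_5(num) − v_5(den) = 1; compare against these criteria.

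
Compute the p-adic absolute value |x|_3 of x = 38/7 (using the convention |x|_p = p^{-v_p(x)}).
|38/7|_3 = 1

Step 1 — compute v_3(x) by factoring powers of 3 out of the numerator and denominator: v_3(38/7) = 0. Step 2 — apply |x|_p = p^{-v_p(x)} = 3^{0} = 1.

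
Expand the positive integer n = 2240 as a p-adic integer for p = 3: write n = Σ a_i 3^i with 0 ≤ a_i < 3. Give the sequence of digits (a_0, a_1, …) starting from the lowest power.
(a_0, a_1, …) = (2, 2, 2, 1, 0, 0, 0, 1)

Repeated division by 3 gives the digits low-to-high: 2240 = 2 + 2·3^1 + 2·3^2 + 1·3^3 + 1·3^7. Digit sequence: (2, 2, 2, 1, 0, 0, 0, 1).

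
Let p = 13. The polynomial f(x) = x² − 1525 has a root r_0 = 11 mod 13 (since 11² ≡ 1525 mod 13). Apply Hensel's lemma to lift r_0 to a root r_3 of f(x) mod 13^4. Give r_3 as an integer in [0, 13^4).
r_3 = 6758 (mod 28561)

Hensel's recurrence: r_{i+1} = r_i − f(r_i)·(f′(r_i))^{-1} mod 13^{i+2}, with f′(x) = 2x. Iterate:
  r_0 = 11 (mod 13)
  r_1 = 167 (mod 169)
  r_2 = 167 (mod 2197)
  r_3 = 6758 (mod 28561)
Final: r_3 = 6758, and one checks f(r_3) ≡ 0 mod 13^4.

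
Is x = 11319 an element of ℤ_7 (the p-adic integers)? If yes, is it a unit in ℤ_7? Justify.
x ∈ ℤ_7 but not a unit; v_7(x) = 3 > 0

ℤ_7 = {x ∈ ℚ_7 : v_7(x) ≥ 0} and ℤ_7^× = {x ∈ ℤ_7 : v_7(x) = 0}. Here v_7(11319) = v_7(num) − v_7(den) = 3; compare against these criteria.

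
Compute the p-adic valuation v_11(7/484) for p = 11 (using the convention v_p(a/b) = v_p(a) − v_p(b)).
v_11(7/484) = -2

Factor powers of 11 from the numerator and denominator of the reduced fraction: 7 = 11^0 · 7 and 484 = 11^2 · 4. Apply v_p(a/b) = v_p(a) − v_p(b): v_11(7/484) = 0 − 2 = -2.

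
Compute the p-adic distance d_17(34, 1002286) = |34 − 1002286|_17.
d_17(34, 1002286) = 1/83521

Step 1 — x − y = 34 − 1002286 = -1002252. Step 2 — v_17(-1002252) = 4 (factor: -1002252 = −(17^4 · 12); the sign does not affect v_p). Step 3 — |x − y|_17 = 17^{-4} = 1/83521.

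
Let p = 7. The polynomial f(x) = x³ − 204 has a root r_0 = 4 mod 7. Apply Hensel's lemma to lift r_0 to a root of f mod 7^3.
r_2 = 109 (mod 343)

Hensel: r_{i+1} = r_i − f(r_i)/f′(r_i) mod 7^{i+2}, where f′(x) = 3x². Iterate:
  r_0 = 4 (mod 7)
  r_1 = 11 (mod 49)
  r_2 = 109 (mod 343)
Final: r = 109 with f(r) ≡ 0 mod 7^3.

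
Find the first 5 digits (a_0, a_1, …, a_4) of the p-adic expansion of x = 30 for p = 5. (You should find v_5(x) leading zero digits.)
(a_0, …, a_4) = (0, 1, 1, 0, 0)

v_5(30) = 1, so a_0 = ... = a_0 = 0. Factor out: x = 5^1 · u with u = 6 a unit in ℤ_5. Expand u iteratively via a_{v+i} = u_i mod 5, u_{i+1} = (u_i − a_{v+i})/5:
  u_0 = 6;  a_1 = 1;  u_1 = (u_0 − 1)/5 = 1
  u_1 = 1;  a_2 = 1;  u_2 = (u_1 − 1)/5 = 0
  u_2 = 0;  a_3 = 0;  u_3 = (u_2 − 0)/5 = 0
  u_3 = 0;  a_4 = 0;  u_4 = (u_3 − 0)/5 = 0
Digits: (0, 1, 1, 0, 0).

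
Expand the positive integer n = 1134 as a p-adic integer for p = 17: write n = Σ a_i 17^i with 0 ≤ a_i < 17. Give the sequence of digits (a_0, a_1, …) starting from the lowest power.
(a_0, a_1, …) = (12, 15, 3)

Repeated division by 17 gives the digits low-to-high: 1134 = 12 + 15·17^1 + 3·17^2. Digit sequence: (12, 15, 3).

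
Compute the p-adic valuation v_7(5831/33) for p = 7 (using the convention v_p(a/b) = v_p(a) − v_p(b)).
v_7(5831/33) = 3

Factor powers of 7 from the numerator and denominator of the reduced fraction: 5831 = 7^3 · 17 and 33 = 7^0 · 33. Apply v_p(a/b) = v_p(a) − v_p(b): v_7(5831/33) = 3 − 0 = 3.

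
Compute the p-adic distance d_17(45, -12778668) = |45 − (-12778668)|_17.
d_17(45, -12778668) = 1/1419857

Step 1 — x − y = 45 − (-12778668) = 12778713. Step 2 — v_17(12778713) = 5 (factor: 12778713 = (17^5 · 9); the sign does not affect v_p). Step 3 — |x − y|_17 = 17^{-5} = 1/1419857.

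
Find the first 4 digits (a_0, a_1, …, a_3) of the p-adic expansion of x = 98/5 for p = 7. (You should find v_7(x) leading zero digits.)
(a_0, …, a_3) = (0, 0, 6, 2)

v_7(98/5) = 2, so a_0 = ... = a_1 = 0. Factor out: x = 7^2 · u with u = 2/5 a unit in ℤ_7. Expand u iteratively via a_{v+i} = u_i mod 7, u_{i+1} = (u_i − a_{v+i})/7:
  u_0 = 2/5;  a_2 = 6;  u_1 = (u_0 − 6)/7 = -4/5
  u_1 = -4/5;  a_3 = 2;  u_2 = (u_1 − 2)/7 = -2/5
Digits: (0, 0, 6, 2).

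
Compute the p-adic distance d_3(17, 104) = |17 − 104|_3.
d_3(17, 104) = 1/3

Step 1 — x − y = 17 − 104 = -87. Step 2 — v_3(-87) = 1 (factor: -87 = −(3^1 · 29); the sign does not affect v_p). Step 3 — |x − y|_3 = 3^{-1} = 1/3.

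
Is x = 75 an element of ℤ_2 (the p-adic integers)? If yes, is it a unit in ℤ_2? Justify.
x ∈ ℤ_2^× (unit); v_2(x) = 0

ℤ_2 = {x ∈ ℚ_2 : v_2(x) ≥ 0} and ℤ_2^× = {x ∈ ℤ_2 : v_2(x) = 0}. Here v_2(75) = v_2(num) − v_2(den) = 0; compare against these criteria.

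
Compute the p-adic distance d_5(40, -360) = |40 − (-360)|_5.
d_5(40, -360) = 1/25

Step 1 — x − y = 40 − (-360) = 400. Step 2 — v_5(400) = 2 (factor: 400 = (5^2 · 16); the sign does not affect v_p). Step 3 — |x − y|_5 = 5^{-2} = 1/25.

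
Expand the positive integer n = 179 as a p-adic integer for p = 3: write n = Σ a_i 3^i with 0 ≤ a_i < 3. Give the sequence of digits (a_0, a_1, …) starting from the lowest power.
(a_0, a_1, …) = (2, 2, 1, 0, 2)

Repeated division by 3 gives the digits low-to-high: 179 = 2 + 2·3^1 + 1·3^2 + 2·3^4. Digit sequence: (2, 2, 1, 0, 2).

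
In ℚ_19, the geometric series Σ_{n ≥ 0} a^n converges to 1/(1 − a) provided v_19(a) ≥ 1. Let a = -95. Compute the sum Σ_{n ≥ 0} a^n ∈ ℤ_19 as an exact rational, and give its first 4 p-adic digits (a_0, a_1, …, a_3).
Σ a^n = 1/(1 − a) = 1/96;  first 4 digits = (1, 14, 5, 9)

v_19(a) = 1 ≥ 1, so the series converges in ℤ_19 to 1/(1 − a) = 1/(1 − (-95)) = 1/96. Expand this rational in ℤ_19: compute digits iteratively via d_i = x_i mod 19, x_{i+1} = (x_i − d_i)/19. The first 4 digits are (1, 14, 5, 9).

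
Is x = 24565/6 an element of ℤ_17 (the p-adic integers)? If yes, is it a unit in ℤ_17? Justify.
x ∈ ℤ_17 but not a unit; v_17(x) = 3 > 0

ℤ_17 = {x ∈ ℚ_17 : v_17(x) ≥ 0} and ℤ_17^× = {x ∈ ℤ_17 : v_17(x) = 0}. Here v_17(24565/6) = v_17(num) − v_17(den) = 3; compare against these criteria.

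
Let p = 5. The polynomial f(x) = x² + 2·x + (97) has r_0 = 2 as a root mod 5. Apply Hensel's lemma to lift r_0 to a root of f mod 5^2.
r_1 = 22 (mod 25)

Hensel: r_{i+1} = r_i − f(r_i)·(f′(r_i))^{-1} mod 5^{i+2}, f′(x) = 2x + 2. Iterate:
  r_0 = 2 (mod 5)
  r_1 = 22 (mod 25)
Final: r = 22 satisfies f(r) ≡ 0 mod 5^2.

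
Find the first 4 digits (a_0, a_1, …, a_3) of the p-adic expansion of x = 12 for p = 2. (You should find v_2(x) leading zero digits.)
(a_0, …, a_3) = (0, 0, 1, 1)

v_2(12) = 2, so a_0 = ... = a_1 = 0. Factor out: x = 2^2 · u with u = 3 a unit in ℤ_2. Expand u iteratively via a_{v+i} = u_i mod 2, u_{i+1} = (u_i − a_{v+i})/2:
  u_0 = 3;  a_2 = 1;  u_1 = (u_0 − 1)/2 = 1
  u_1 = 1;  a_3 = 1;  u_2 = (u_1 − 1)/2 = 0
Digits: (0, 0, 1, 1).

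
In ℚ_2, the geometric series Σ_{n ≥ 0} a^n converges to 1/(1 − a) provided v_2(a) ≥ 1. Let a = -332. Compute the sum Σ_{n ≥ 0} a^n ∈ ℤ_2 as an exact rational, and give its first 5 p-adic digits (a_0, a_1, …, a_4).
Σ a^n = 1/(1 − a) = 1/333;  first 5 digits = (1, 0, 1, 0, 0)

v_2(a) = 2 ≥ 1, so the series converges in ℤ_2 to 1/(1 − a) = 1/(1 − (-332)) = 1/333. Expand this rational in ℤ_2: compute digits iteratively via d_i = x_i mod 2, x_{i+1} = (x_i − d_i)/2. The first 5 digits are (1, 0, 1, 0, 0).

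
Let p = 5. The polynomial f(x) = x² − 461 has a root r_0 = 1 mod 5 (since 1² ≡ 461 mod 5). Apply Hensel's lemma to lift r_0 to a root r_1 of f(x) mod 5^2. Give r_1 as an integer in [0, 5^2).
r_1 = 6 (mod 25)

Hensel's recurrence: r_{i+1} = r_i − f(r_i)·(f′(r_i))^{-1} mod 5^{i+2}, with f′(x) = 2x. Iterate:
  r_0 = 1 (mod 5)
  r_1 = 6 (mod 25)
Final: r_1 = 6, and one checks f(r_1) ≡ 0 mod 5^2.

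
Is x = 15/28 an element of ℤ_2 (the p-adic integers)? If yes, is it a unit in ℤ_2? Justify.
x ∉ ℤ_2 (v_2(x) = -2 < 0)

ℤ_2 = {x ∈ ℚ_2 : v_2(x) ≥ 0} and ℤ_2^× = {x ∈ ℤ_2 : v_2(x) = 0}. Here v_2(15/28) = v_2(num) − v_2(den) = -2; compare against these criteria.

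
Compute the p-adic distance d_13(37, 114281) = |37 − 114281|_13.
d_13(37, 114281) = 1/28561

Step 1 — x − y = 37 − 114281 = -114244. Step 2 — v_13(-114244) = 4 (factor: -114244 = −(13^4 · 4); the sign does not affect v_p). Step 3 — |x − y|_13 = 13^{-4} = 1/28561.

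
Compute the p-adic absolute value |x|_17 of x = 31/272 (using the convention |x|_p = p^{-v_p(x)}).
|31/272|_17 = 17

Step 1 — compute v_17(x) by factoring powers of 17 out of the numerator and denominator: v_17(31/272) = -1. Step 2 — apply |x|_p = p^{-v_p(x)} = 17^{1} = 17.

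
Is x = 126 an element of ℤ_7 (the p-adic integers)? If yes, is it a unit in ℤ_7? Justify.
x ∈ ℤ_7 but not a unit; v_7(x) = 1 > 0

ℤ_7 = {x ∈ ℚ_7 : v_7(x) ≥ 0} and ℤ_7^× = {x ∈ ℤ_7 : v_7(x) = 0}. Here v_7(126) = v_7(num) − v_7(den) = 1; compare against these criteria.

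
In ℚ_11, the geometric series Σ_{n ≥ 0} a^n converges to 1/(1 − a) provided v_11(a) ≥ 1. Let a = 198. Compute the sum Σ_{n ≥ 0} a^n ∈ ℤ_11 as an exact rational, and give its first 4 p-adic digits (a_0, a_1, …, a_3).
Σ a^n = 1/(1 − a) = -1/197;  first 4 digits = (1, 7, 6, 9)

v_11(a) = 1 ≥ 1, so the series converges in ℤ_11 to 1/(1 − a) = 1/(1 − 198) = -1/197. Expand this rational in ℤ_11: compute digits iteratively via d_i = x_i mod 11, x_{i+1} = (x_i − d_i)/11. The first 4 digits are (1, 7, 6, 9).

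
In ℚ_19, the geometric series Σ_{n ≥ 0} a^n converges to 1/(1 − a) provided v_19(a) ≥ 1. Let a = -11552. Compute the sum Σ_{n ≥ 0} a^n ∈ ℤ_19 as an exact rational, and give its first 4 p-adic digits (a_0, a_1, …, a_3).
Σ a^n = 1/(1 − a) = 1/11553;  first 4 digits = (1, 0, 6, 17)

v_19(a) = 2 ≥ 1, so the series converges in ℤ_19 to 1/(1 − a) = 1/(1 − (-11552)) = 1/11553. Expand this rational in ℤ_19: compute digits iteratively via d_i = x_i mod 19, x_{i+1} = (x_i − d_i)/19. The first 4 digits are (1, 0, 6, 17).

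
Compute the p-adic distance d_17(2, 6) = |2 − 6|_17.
d_17(2, 6) = 1

Step 1 — x − y = 2 − 6 = -4. Step 2 — v_17(-4) = 0 (factor: -4 = −(17^0 · 4); the sign does not affect v_p). Step 3 — |x − y|_17 = 17^{0} = 1.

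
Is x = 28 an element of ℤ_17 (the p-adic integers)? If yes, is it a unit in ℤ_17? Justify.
x ∈ ℤ_17^× (unit); v_17(x) = 0

ℤ_17 = {x ∈ ℚ_17 : v_17(x) ≥ 0} and ℤ_17^× = {x ∈ ℤ_17 : v_17(x) = 0}. Here v_17(28) = v_17(num) − v_17(den) = 0; compare against these criteria.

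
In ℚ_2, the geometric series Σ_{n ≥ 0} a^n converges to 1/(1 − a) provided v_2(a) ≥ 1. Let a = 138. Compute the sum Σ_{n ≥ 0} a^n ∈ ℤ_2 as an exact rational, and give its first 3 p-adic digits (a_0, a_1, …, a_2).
Σ a^n = 1/(1 − a) = -1/137;  first 3 digits = (1, 1, 1)

v_2(a) = 1 ≥ 1, so the series converges in ℤ_2 to 1/(1 − a) = 1/(1 − 138) = -1/137. Expand this rational in ℤ_2: compute digits iteratively via d_i = x_i mod 2, x_{i+1} = (x_i − d_i)/2. The first 3 digits are (1, 1, 1).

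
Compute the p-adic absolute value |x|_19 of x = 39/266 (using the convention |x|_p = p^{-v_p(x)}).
|39/266|_19 = 19

Step 1 — compute v_19(x) by factoring powers of 19 out of the numerator and denominator: v_19(39/266) = -1. Step 2 — apply |x|_p = p^{-v_p(x)} = 19^{1} = 19.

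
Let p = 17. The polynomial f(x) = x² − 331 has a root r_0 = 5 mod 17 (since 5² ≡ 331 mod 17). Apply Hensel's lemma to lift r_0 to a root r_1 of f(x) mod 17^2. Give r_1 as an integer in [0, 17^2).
r_1 = 209 (mod 289)

Hensel's recurrence: r_{i+1} = r_i − f(r_i)·(f′(r_i))^{-1} mod 17^{i+2}, with f′(x) = 2x. Iterate:
  r_0 = 5 (mod 17)
  r_1 = 209 (mod 289)
Final: r_1 = 209, and one checks f(r_1) ≡ 0 mod 17^2.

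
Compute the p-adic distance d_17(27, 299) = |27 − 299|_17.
d_17(27, 299) = 1/17

Step 1 — x − y = 27 − 299 = -272. Step 2 — v_17(-272) = 1 (factor: -272 = −(17^1 · 16); the sign does not affect v_p). Step 3 — |x − y|_17 = 17^{-1} = 1/17.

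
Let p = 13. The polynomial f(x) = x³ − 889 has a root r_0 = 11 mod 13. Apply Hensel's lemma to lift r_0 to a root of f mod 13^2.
r_1 = 115 (mod 169)

Hensel: r_{i+1} = r_i − f(r_i)/f′(r_i) mod 13^{i+2}, where f′(x) = 3x². Iterate:
  r_0 = 11 (mod 13)
  r_1 = 115 (mod 169)
Final: r = 115 with f(r) ≡ 0 mod 13^2.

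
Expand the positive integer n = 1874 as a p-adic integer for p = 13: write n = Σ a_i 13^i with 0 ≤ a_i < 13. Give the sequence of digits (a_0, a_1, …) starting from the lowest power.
(a_0, a_1, …) = (2, 1, 11)

Repeated division by 13 gives the digits low-to-high: 1874 = 2 + 1·13^1 + 11·13^2. Digit sequence: (2, 1, 11).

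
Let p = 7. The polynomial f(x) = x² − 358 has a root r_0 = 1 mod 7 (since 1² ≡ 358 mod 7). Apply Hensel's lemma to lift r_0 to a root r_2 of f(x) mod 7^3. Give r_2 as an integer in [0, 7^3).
r_2 = 155 (mod 343)

Hensel's recurrence: r_{i+1} = r_i − f(r_i)·(f′(r_i))^{-1} mod 7^{i+2}, with f′(x) = 2x. Iterate:
  r_0 = 1 (mod 7)
  r_1 = 8 (mod 49)
  r_2 = 155 (mod 343)
Final: r_2 = 155, and one checks f(r_2) ≡ 0 mod 7^3.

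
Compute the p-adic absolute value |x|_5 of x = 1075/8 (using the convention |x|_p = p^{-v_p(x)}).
|1075/8|_5 = 1/25

Step 1 — compute v_5(x) by factoring powers of 5 out of the numerator and denominator: v_5(1075/8) = 2. Step 2 — apply |x|_p = p^{-v_p(x)} = 5^{-2} = 1/25.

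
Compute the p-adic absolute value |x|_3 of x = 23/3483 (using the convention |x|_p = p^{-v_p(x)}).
|23/3483|_3 = 81

Step 1 — compute v_3(x) by factoring powers of 3 out of the numerator and denominator: v_3(23/3483) = -4. Step 2 — apply |x|_p = p^{-v_p(x)} = 3^{4} = 81.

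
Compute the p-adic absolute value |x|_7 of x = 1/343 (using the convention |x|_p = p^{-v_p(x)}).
|1/343|_7 = 343

Step 1 — compute v_7(x) by factoring powers of 7 out of the numerator and denominator: v_7(1/343) = -3. Step 2 — apply |x|_p = p^{-v_p(x)} = 7^{3} = 343.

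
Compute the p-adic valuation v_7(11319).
v_7(11319) = 3

v_7(n) is the largest exponent k such that 7^k divides n. Factor out: 11319 = 7^3 · 33. (Sign doesn't affect v_p.) So v_7(11319) = 3.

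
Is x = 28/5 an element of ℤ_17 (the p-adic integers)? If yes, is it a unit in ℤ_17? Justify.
x ∈ ℤ_17^× (unit); v_17(x) = 0

ℤ_17 = {x ∈ ℚ_17 : v_17(x) ≥ 0} and ℤ_17^× = {x ∈ ℤ_17 : v_17(x) = 0}. Here v_17(28/5) = v_17(num) − v_17(den) = 0; compare against these criteria.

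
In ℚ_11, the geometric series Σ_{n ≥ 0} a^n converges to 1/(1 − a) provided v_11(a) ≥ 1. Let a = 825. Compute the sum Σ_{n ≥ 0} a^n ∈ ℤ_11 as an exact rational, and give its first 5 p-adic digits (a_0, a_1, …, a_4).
Σ a^n = 1/(1 − a) = -1/824;  first 5 digits = (1, 9, 10, 8, 2)

v_11(a) = 1 ≥ 1, so the series converges in ℤ_11 to 1/(1 − a) = 1/(1 − 825) = -1/824. Expand this rational in ℤ_11: compute digits iteratively via d_i = x_i mod 11, x_{i+1} = (x_i − d_i)/11. The first 5 digits are (1, 9, 10, 8, 2).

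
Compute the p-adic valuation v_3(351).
v_3(351) = 3

v_3(n) is the largest exponent k such that 3^k divides n. Factor out: 351 = 3^3 · 13. (Sign doesn't affect v_p.) So v_3(351) = 3.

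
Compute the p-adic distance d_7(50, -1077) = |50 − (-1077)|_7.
d_7(50, -1077) = 1/49

Step 1 — x − y = 50 − (-1077) = 1127. Step 2 — v_7(1127) = 2 (factor: 1127 = (7^2 · 23); the sign does not affect v_p). Step 3 — |x − y|_7 = 7^{-2} = 1/49.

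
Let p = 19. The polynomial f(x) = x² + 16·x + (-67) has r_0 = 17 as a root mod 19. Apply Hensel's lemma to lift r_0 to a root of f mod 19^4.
r_3 = 102199 (mod 130321)

Hensel: r_{i+1} = r_i − f(r_i)·(f′(r_i))^{-1} mod 19^{i+2}, f′(x) = 2x + 16. Iterate:
  r_0 = 17 (mod 19)
  r_1 = 36 (mod 361)
  r_2 = 6173 (mod 6859)
  r_3 = 102199 (mod 130321)
Final: r = 102199 satisfies f(r) ≡ 0 mod 19^4.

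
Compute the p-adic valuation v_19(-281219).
v_19(-281219) = 3

v_19(n) is the largest exponent k such that 19^k divides n. Factor out: -281219 = -19^3 · 41. (Sign doesn't affect v_p.) So v_19(-281219) = 3.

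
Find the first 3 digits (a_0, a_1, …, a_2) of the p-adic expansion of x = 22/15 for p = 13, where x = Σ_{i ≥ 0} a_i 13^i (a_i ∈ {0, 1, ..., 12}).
(a_0, …, a_2) = (11, 1, 12)

v_13(22/15) = 0 (numerator and denominator both coprime to 13), so x ∈ ℤ_13^×. Compute digits iteratively via a_i = x_i mod 13, x_{i+1} = (x_i − a_i)/13, with x_0 = x:
  x_0 = 22/15;  a_0 = 11;  x_1 = (x_0 − 11)/13 = -11/15
  x_1 = -11/15;  a_1 = 1;  x_2 = (x_1 − 1)/13 = -2/15
  x_2 = -2/15;  a_2 = 12;  x_3 = (x_2 − 12)/13 = -14/15
Digits: (11, 1, 12).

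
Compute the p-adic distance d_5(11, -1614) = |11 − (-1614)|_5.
d_5(11, -1614) = 1/125

Step 1 — x − y = 11 − (-1614) = 1625. Step 2 — v_5(1625) = 3 (factor: 1625 = (5^3 · 13); the sign does not affect v_p). Step 3 — |x − y|_5 = 5^{-3} = 1/125.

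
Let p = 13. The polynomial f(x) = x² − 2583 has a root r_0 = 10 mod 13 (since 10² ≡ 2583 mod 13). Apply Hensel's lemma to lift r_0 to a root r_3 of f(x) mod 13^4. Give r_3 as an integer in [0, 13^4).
r_3 = 13764 (mod 28561)

Hensel's recurrence: r_{i+1} = r_i − f(r_i)·(f′(r_i))^{-1} mod 13^{i+2}, with f′(x) = 2x. Iterate:
  r_0 = 10 (mod 13)
  r_1 = 75 (mod 169)
  r_2 = 582 (mod 2197)
  r_3 = 13764 (mod 28561)
Final: r_3 = 13764, and one checks f(r_3) ≡ 0 mod 13^4.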